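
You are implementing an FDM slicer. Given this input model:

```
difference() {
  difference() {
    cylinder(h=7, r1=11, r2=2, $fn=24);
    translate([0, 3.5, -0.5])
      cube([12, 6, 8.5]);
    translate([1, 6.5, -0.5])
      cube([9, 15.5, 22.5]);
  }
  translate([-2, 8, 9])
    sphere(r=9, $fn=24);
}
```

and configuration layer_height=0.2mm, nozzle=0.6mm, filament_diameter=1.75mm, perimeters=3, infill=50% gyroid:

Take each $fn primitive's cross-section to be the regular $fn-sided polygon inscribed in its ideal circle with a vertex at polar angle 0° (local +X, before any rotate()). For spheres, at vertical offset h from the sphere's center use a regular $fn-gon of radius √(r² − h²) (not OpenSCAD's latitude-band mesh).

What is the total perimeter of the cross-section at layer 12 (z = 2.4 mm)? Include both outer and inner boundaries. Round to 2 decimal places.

47.67 mm

At z = 2.4 mm: the cone contributes a regular 24-gon of circumradius 7.914 (interpolated between r1=11 and r2=2 at t=0.343) (perimeter = 2·24·7.914·sin(180°/24) = 49.59 mm); the cube at (0, 3.5) (footprint 12×6) is included at this height (perimeter 36.00 mm); the cube at (1, 6.5) (footprint 9×15.5) is included at this height (perimeter 49.00 mm); Taking the first minus the rest: starting from the cone, the 12×6 cube at (0, 3.5) partially overlaps it — only the 22.04 mm² overlap (of its 72.00 mm²) is removed, clipping the outline; the 9×15.5 cube at (1, 6.5) misses the remaining region (no effect) — boundary = 52.28 mm; the r=9 sphere at (-2, 8) contributes a regular 24-gon of circumradius √(9²−6.6²) = 6.119 (perimeter = 2·24·6.119·sin(180°/24) = 38.34 mm); Taking the first minus the rest: starting from the result so far, the r=9 sphere at (-2, 8) partially overlaps it — only the 30.62 mm² overlap (of its 116.28 mm²) is removed, clipping the outline — boundary = 47.67 mm. Overall, the cross-section is a single solid region. Total boundary length (outer) = 47.67 mm.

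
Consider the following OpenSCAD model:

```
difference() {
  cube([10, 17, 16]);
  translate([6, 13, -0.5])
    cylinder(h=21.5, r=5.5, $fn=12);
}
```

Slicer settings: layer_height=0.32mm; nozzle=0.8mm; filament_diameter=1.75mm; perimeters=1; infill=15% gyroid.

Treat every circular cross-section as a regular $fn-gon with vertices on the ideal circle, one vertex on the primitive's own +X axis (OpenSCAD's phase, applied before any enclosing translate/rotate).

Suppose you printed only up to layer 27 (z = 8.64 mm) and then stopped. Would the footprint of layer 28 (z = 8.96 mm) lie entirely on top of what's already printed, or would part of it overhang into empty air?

Compare the two slices. At z = 8.64: the cube is present — its section is the full 10×17 rectangle (area 170.00 mm²); the r=5.5 cylinder at (6, 13) gives a regular 12-gon of circumradius 5.5 (constant along its height) (area = (12/2)·5.500²·sin(360°/12) = 90.75 mm²); After the difference (first − rest): starting from the 10×17 cube (170.00 mm²), the r=5.5 cylinder at (6, 13) partially overlaps it — only the 77.14 mm² overlap (of its 90.75 mm²) is removed, clipping the outline — area = 92.86 mm². At z = 8.96: the cube is present — its section is the full 10×17 rectangle (area 170.00 mm²); the r=5.5 cylinder at (6, 13) contributes a regular 12-gon of circumradius 5.5 (area = (12/2)·5.500²·sin(360°/12) = 90.75 mm²); Taking the first minus the rest: starting from the 10×17 cube (170.00 mm²), the r=5.5 cylinder at (6, 13) partially overlaps it — only the 77.14 mm² overlap (of its 90.75 mm²) is removed, clipping the outline — area = 92.86 mm². Checking containment: the cross-section at z = 8.96 is a subset of the cross-section at z = 8.64.

entirely on top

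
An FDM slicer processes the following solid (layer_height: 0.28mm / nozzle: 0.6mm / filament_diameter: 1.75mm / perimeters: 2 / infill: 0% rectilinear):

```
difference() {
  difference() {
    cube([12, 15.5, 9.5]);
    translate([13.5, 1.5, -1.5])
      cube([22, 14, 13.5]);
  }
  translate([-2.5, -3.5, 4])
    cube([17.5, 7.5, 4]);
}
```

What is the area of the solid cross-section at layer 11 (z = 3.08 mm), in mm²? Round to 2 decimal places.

186.00 mm²

At z = 3.08 mm: the 12×15.5 cube contributes its full rectangle (area 186.00 mm²); the 22×14 cube at (13.5, 1.5) contributes its full rectangle (area 308.00 mm²); Taking the first minus the rest: starting from the 12×15.5 cube (186.00 mm²), the 22×14 cube at (13.5, 1.5) misses the remaining region (no effect) — area = 186.00 mm²; the cube at (-2.5, -3.5) does not reach this height (z outside [4, 8]); Subtracting the remaining from the first: none of the subtracted shapes is present at this height, so the result so far is unchanged — area = 186.00 mm². Overall, the cross-section is a single solid region. Net area = 186.00 mm².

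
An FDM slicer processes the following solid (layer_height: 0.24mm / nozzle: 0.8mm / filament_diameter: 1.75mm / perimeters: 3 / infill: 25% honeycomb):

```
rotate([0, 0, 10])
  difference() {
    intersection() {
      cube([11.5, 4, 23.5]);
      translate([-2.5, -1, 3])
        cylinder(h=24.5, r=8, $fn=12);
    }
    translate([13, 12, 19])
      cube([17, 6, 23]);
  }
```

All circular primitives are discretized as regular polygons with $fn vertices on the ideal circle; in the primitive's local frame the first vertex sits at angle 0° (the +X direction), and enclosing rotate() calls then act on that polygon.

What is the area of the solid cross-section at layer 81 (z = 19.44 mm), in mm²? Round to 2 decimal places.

At z = 19.44 mm: the cube is present — its section is the full 11.5×4 rectangle (area 46.00 mm²); the cylinder at (-2.5, -1): section is a regular 12-gon, circumradius r=8 (area = (12/2)·8.000²·sin(360°/12) = 192.00 mm²); After intersecting: the r=8 cylinder at (-2.5, -1) partially overlaps the 11.5×4 cube; clipping to the common part keeps 18.42 mm² — area = 18.42 mm²; the cube at (13, 12) is present — its section is the full 17×6 rectangle (area 102.00 mm²); After the difference (first − rest): starting from the result so far (18.42 mm²), the 17×6 cube at (13, 12) misses the remaining region (no effect) — area = 18.42 mm²; (whole slice rotated 10° about Z — lengths, areas and connectivity unchanged). Overall, the cross-section is a single solid region. Net area = 18.42 mm².

18.42 mm²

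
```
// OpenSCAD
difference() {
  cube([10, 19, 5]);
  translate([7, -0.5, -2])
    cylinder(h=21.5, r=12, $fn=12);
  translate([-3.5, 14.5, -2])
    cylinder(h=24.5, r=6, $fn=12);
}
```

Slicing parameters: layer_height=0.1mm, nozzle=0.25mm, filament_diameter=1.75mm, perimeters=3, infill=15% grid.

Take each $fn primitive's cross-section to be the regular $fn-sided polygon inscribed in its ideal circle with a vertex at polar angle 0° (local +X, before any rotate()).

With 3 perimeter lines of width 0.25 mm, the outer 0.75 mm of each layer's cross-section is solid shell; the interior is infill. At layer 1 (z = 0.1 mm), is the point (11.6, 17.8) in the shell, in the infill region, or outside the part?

At z = 0.1 mm: the 10×19 cube contributes its full rectangle; the cylinder at (7, -0.5): section is a regular 12-gon, circumradius r=12; the r=6 cylinder at (-3.5, 14.5) contributes a regular 12-gon of circumradius 6; Taking the first minus the rest: starting from the 10×19 cube, the r=12 cylinder at (7, -0.5) partially overlaps it — only the 106.86 mm² overlap (of its 432.00 mm²) is removed, clipping the outline; the r=6 cylinder at (-3.5, 14.5) partially overlaps it — only the 15.45 mm² overlap (of its 108.00 mm²) is removed, clipping the outline — 1 connected region. Overall, the cross-section is a single solid region. The nearest boundary edge runs (10.00, 19.00)→(10.00, 10.70); distance from the point to it = 1.60 mm. The point is not inside any of the regions above, so it lies outside the cross-section (1.60 mm from the nearest boundary).

outside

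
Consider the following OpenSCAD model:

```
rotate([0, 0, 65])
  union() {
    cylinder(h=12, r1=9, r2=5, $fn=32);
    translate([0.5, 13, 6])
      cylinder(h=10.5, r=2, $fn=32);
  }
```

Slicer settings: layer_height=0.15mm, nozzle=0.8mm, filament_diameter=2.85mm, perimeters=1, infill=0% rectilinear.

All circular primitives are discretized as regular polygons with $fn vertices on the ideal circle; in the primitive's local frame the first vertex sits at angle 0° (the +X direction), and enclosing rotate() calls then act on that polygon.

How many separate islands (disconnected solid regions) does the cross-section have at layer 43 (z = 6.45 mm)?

At z = 6.45 mm: the cone contributes a regular 32-gon of circumradius 6.850 (interpolated between r1=9 and r2=5 at t=0.537); the r=2 cylinder at (0.5, 13) gives a regular 32-gon of circumradius 2 (constant along its height); Merging all regions: the 2 present regions are separate (no shared area or edge), so areas and boundary lengths simply add and each stays a separate island — 2 connected regions; (whole slice rotated 65° about Z — lengths, areas and connectivity unchanged). Overall, the cross-section has 2 separate islands. Island count = 2.

2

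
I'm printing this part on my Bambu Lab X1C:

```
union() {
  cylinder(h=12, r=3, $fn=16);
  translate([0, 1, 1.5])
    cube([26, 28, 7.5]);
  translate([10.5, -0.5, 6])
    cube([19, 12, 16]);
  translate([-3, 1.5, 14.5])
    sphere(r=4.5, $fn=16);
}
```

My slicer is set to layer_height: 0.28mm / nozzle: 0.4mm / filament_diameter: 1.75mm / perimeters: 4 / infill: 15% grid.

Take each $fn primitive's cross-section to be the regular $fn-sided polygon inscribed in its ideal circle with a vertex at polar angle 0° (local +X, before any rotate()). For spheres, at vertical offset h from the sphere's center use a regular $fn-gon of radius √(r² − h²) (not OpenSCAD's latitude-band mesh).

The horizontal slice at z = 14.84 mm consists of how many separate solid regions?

At z = 14.84 mm: the cylinder is absent (z outside [0, 12]); the cube at (0, 1) does not reach this height (z outside [1.5, 9]); the cube at (10.5, -0.5) (footprint 19×12) is included at this height; the r=4.5 sphere at (-3, 1.5) slices to a regular 16-gon of circumradius 4.487 (√(r²−h²) with h=0.34 from center); Combining (union): the 2 present regions are separate (no shared area or edge), so areas and boundary lengths simply add and each stays a separate island — 2 connected regions. The result has 2 disconnected regions.

2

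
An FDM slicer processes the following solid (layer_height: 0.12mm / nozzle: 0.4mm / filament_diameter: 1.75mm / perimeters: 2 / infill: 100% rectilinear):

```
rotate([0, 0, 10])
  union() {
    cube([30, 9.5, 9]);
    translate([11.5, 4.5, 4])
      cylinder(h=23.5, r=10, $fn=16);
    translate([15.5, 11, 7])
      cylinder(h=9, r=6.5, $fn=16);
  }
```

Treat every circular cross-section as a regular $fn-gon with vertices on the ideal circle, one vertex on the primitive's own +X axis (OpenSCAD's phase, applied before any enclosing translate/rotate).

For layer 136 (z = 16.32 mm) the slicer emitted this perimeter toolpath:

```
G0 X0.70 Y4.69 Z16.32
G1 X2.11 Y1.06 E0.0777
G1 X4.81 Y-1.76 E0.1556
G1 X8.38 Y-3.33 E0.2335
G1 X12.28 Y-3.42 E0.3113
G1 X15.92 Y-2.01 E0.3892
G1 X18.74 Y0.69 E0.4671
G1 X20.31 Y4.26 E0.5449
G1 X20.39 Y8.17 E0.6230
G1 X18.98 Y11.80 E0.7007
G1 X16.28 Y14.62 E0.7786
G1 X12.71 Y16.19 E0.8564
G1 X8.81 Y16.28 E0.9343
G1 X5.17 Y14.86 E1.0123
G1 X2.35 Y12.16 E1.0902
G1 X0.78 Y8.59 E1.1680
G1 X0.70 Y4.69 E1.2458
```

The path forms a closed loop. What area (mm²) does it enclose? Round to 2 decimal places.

306.15 mm²

Apply the shoelace formula to the sequence of (X, Y) vertices; enclosed area = 306.15 mm².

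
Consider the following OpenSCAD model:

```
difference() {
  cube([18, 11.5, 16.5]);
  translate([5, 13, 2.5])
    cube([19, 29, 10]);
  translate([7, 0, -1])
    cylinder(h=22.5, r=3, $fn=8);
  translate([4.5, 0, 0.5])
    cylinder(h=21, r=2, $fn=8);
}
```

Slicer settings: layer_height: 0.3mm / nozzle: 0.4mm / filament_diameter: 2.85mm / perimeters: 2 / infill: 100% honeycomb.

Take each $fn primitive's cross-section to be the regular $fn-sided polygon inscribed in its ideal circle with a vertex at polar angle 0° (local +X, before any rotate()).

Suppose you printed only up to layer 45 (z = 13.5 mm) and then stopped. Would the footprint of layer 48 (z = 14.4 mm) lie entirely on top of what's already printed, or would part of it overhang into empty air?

entirely on top

Compare the two slices. At z = 13.5: the cube (footprint 18×11.5) is included at this height (area 207.00 mm²); the cube at (5, 13) is not intersected at this z (z outside [2.5, 12.5]); the r=3 cylinder at (7, 0) contributes a regular 8-gon of circumradius 3 (area = (8/2)·3.000²·sin(360°/8) = 25.46 mm²); the r=2 cylinder at (4.5, 0) gives a regular 8-gon of circumradius 2 (constant along its height) (area = (8/2)·2.000²·sin(360°/8) = 11.31 mm²); After the difference (first − rest): starting from the 18×11.5 cube (207.00 mm²), the r=3 cylinder at (7, 0) partially overlaps it — only the 12.73 mm² overlap (of its 25.46 mm²) is removed, clipping the outline; the r=2 cylinder at (4.5, 0) partially overlaps it — only the 2.64 mm² overlap (of its 11.31 mm²) is removed, clipping the outline — area = 191.63 mm². At z = 14.4: the cube (footprint 18×11.5) is included at this height (area 207.00 mm²); the cube at (5, 13) is not intersected at this z (z outside [2.5, 12.5]); the r=3 cylinder at (7, 0) contributes a regular 8-gon of circumradius 3 (area = (8/2)·3.000²·sin(360°/8) = 25.46 mm²); the cylinder at (4.5, 0): section is a regular 8-gon, circumradius r=2 (area = (8/2)·2.000²·sin(360°/8) = 11.31 mm²); Taking the first minus the rest: starting from the 18×11.5 cube (207.00 mm²), the r=3 cylinder at (7, 0) partially overlaps it — only the 12.73 mm² overlap (of its 25.46 mm²) is removed, clipping the outline; the r=2 cylinder at (4.5, 0) partially overlaps it — only the 2.64 mm² overlap (of its 11.31 mm²) is removed, clipping the outline — area = 191.63 mm². Checking containment: the cross-section at z = 14.4 is a subset of the cross-section at z = 13.5.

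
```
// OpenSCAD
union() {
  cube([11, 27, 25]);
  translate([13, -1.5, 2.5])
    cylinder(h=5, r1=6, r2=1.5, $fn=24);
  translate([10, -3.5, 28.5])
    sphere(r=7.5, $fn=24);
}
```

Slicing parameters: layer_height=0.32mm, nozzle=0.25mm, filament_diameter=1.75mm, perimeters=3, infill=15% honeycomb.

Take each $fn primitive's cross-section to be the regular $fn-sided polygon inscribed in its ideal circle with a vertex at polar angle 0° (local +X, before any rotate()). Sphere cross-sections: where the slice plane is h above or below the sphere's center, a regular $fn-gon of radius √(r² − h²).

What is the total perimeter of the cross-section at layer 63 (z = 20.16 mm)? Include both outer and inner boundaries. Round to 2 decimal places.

76.00 mm

At z = 20.16 mm: the cube (footprint 11×27) is included at this height (perimeter 76.00 mm); the cone at (13, -1.5) is absent (z outside [2.5, 7.5]); the sphere at (10, -3.5) does not reach this height (|z−center|=8.340 > r=7.5); Combining (union): only the 11×27 cube is present, so the union is just that shape — boundary = 76.00 mm. Overall, the cross-section is a single solid region. Total boundary length (outer) = 76.00 mm.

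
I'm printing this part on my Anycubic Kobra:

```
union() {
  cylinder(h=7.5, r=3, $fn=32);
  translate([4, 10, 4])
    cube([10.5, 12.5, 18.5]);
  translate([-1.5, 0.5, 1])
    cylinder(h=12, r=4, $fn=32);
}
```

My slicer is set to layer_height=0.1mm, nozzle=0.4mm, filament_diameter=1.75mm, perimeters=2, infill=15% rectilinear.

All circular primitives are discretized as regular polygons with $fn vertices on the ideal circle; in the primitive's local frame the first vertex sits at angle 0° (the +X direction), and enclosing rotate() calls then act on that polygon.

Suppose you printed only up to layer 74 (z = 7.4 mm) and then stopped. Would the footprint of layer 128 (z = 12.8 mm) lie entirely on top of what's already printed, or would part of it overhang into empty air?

entirely on top

Compare the two slices. At z = 7.4: the r=3 cylinder gives a regular 32-gon of circumradius 3 (constant along its height) (area = (32/2)·3.000²·sin(360°/32) = 28.09 mm²); the 10.5×12.5 cube at (4, 10) contributes its full rectangle (area 131.25 mm²); the cylinder at (-1.5, 0.5): section is a regular 32-gon, circumradius r=4 (area = (32/2)·4.000²·sin(360°/32) = 49.94 mm²); Combining (union): the regions partially overlap — summed areas 209.29 mm² minus the doubly-counted overlap 25.76 mm² gives 183.53 mm² — area = 183.53 mm². At z = 12.8: the cylinder is not intersected at this z (z outside [0, 7.5]); the cube at (4, 10) (footprint 10.5×12.5) is included at this height (area 131.25 mm²); the r=4 cylinder at (-1.5, 0.5) gives a regular 32-gon of circumradius 4 (constant along its height) (area = (32/2)·4.000²·sin(360°/32) = 49.94 mm²); Combining (union): the 2 present regions are separate (no shared area or edge), so areas and boundary lengths simply add and each stays a separate island — area = 181.19 mm². Checking containment: the cross-section at z = 12.8 is a subset of the cross-section at z = 7.4.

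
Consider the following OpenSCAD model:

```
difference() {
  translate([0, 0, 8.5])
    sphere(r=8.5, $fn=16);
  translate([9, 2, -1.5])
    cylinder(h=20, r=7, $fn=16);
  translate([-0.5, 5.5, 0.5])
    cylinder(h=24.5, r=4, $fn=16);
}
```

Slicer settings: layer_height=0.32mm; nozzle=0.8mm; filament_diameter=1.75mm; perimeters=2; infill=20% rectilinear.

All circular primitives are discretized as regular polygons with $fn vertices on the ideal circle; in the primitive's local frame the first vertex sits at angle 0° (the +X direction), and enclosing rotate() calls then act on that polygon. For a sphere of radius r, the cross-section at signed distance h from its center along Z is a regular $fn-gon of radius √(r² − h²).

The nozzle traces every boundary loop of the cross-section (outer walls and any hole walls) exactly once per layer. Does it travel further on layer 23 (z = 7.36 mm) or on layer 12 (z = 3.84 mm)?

Layer 23 (z = 7.36): the r=8.5 sphere contributes a regular 16-gon of circumradius √(8.5²−1.14²) = 8.423 (perimeter = 2·16·8.423·sin(180°/16) = 52.59 mm); the r=7 cylinder at (9, 2) contributes a regular 16-gon of circumradius 7 (perimeter = 2·16·7.000·sin(180°/16) = 43.70 mm); the cylinder at (-0.5, 5.5): section is a regular 16-gon, circumradius r=4 (perimeter = 2·16·4.000·sin(180°/16) = 24.97 mm); Subtracting the remaining from the first: starting from the r=8.5 sphere, the r=7 cylinder at (9, 2) partially overlaps it — only the 50.45 mm² overlap (of its 150.01 mm²) is removed, clipping the outline; the r=4 cylinder at (-0.5, 5.5) partially overlaps it — only the 41.51 mm² overlap (of its 48.98 mm²) is removed, clipping the outline — boundary = 55.79 mm. So its perimeter = 55.79 mm. Layer 12 (z = 3.84): the sphere: section is a regular 16-gon, circumradius = √(r²−h²) = √(8.5²−4.66²) = 7.109 (perimeter = 2·16·7.109·sin(180°/16) = 44.38 mm); the r=7 cylinder at (9, 2) contributes a regular 16-gon of circumradius 7 (perimeter = 2·16·7.000·sin(180°/16) = 43.70 mm); the cylinder at (-0.5, 5.5): section is a regular 16-gon, circumradius r=4 (perimeter = 2·16·4.000·sin(180°/16) = 24.97 mm); Subtracting the remaining from the first: starting from the r=8.5 sphere, the r=7 cylinder at (9, 2) partially overlaps it — only the 34.00 mm² overlap (of its 150.01 mm²) is removed, clipping the outline; the r=4 cylinder at (-0.5, 5.5) partially overlaps it — only the 31.38 mm² overlap (of its 48.98 mm²) is removed, clipping the outline — boundary = 41.34 mm. So its perimeter = 41.34 mm. Layer 23 is larger (55.79 vs 41.34 mm).

layer 23 (z = 7.36 mm)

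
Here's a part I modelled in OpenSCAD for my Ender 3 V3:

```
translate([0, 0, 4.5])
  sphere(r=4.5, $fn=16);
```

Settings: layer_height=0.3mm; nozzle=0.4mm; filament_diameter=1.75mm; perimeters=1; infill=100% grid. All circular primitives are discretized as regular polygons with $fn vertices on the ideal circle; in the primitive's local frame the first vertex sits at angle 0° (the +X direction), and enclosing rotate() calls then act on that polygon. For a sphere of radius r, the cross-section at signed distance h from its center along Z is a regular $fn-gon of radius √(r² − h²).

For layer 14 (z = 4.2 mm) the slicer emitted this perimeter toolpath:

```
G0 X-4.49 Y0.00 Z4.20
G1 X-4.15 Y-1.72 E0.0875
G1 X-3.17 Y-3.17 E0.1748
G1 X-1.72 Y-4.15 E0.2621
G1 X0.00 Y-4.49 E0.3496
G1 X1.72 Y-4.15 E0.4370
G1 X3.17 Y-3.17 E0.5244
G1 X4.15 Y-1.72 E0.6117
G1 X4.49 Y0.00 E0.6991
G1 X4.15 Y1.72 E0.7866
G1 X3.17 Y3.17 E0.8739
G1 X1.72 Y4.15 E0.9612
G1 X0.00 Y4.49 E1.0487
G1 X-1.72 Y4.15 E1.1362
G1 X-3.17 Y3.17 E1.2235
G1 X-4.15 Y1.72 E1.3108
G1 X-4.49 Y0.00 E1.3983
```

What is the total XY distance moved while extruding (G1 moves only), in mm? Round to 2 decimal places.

28.03 mm

Sum the Euclidean lengths of each G1 segment: total = 28.03 mm.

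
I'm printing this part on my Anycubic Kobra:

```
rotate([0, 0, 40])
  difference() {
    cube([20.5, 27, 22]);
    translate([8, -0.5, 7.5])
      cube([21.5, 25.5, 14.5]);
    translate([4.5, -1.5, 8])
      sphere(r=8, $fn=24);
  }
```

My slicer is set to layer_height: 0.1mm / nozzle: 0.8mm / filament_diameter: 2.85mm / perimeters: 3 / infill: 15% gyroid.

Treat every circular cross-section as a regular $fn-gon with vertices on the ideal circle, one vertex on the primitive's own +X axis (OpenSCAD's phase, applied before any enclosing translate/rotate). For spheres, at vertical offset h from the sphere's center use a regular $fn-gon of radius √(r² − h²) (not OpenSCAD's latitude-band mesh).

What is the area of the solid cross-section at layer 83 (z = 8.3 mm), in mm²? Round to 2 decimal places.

192.35 mm²

At z = 8.3 mm: the cube (footprint 20.5×27) is included at this height (area 553.50 mm²); the cube at (8, -0.5) is present — its section is the full 21.5×25.5 rectangle (area 548.25 mm²); the r=8 sphere at (4.5, -1.5) slices to a regular 24-gon of circumradius 7.994 (√(r²−h²) with h=0.3 from center) (area = (24/2)·7.994²·sin(360°/24) = 198.49 mm²); Subtracting the remaining from the first: starting from the 20.5×27 cube (553.50 mm²), the 21.5×25.5 cube at (8, -0.5) partially overlaps it — only the 312.50 mm² overlap (of its 548.25 mm²) is removed, clipping the outline; the r=8 sphere at (4.5, -1.5) partially overlaps it — only the 48.65 mm² overlap (of its 198.49 mm²) is removed, clipping the outline — area = 192.35 mm²; (rotated 40° about Z; rotation is an isometry so areas/perimeters/island counts are preserved). Overall, the cross-section is a single solid region. Net area = 192.35 mm².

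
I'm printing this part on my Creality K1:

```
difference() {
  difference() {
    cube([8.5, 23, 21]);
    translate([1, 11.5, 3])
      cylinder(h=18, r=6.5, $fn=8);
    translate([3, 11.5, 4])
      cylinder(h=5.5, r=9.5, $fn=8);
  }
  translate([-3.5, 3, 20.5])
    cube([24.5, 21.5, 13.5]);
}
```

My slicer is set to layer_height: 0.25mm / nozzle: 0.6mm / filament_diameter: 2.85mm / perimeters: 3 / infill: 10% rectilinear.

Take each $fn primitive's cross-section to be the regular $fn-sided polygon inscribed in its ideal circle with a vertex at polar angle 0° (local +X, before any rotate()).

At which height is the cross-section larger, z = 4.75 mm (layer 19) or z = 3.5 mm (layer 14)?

Layer 19 (z = 4.75): the 8.5×23 cube contributes its full rectangle (area 195.50 mm²); the cylinder at (1, 11.5): section is a regular 8-gon, circumradius r=6.5 (area = (8/2)·6.500²·sin(360°/8) = 119.50 mm²); the r=9.5 cylinder at (3, 11.5) contributes a regular 8-gon of circumradius 9.5 (area = (8/2)·9.500²·sin(360°/8) = 255.27 mm²); Subtracting the remaining from the first: starting from the 8.5×23 cube (195.50 mm²), the r=6.5 cylinder at (1, 11.5) partially overlaps it — only the 72.34 mm² overlap (of its 119.50 mm²) is removed, clipping the outline; the r=9.5 cylinder at (3, 11.5) partially overlaps it — only the 72.91 mm² overlap (of its 255.27 mm²) is removed, clipping the outline — area = 50.26 mm²; the cube at (-3.5, 3) is absent (z outside [20.5, 34]); After the difference (first − rest): none of the subtracted shapes is present at this height, so the result so far is unchanged — area = 50.26 mm². So its area = 50.26 mm². Layer 14 (z = 3.5): the cube (footprint 8.5×23) is included at this height (area 195.50 mm²); the r=6.5 cylinder at (1, 11.5) gives a regular 8-gon of circumradius 6.5 (constant along its height) (area = (8/2)·6.500²·sin(360°/8) = 119.50 mm²); the cylinder at (3, 11.5) does not reach this height (z outside [4, 9.5]); Taking the first minus the rest: starting from the 8.5×23 cube (195.50 mm²), the r=6.5 cylinder at (1, 11.5) partially overlaps it — only the 72.34 mm² overlap (of its 119.50 mm²) is removed, clipping the outline — area = 123.16 mm²; the cube at (-3.5, 3) is not intersected at this z (z outside [20.5, 34]); Subtracting the remaining from the first: none of the subtracted shapes is present at this height, so the result so far is unchanged — area = 123.16 mm². So its area = 123.16 mm². Layer 14 is larger (123.16 vs 50.26 mm²).

layer 14 (z = 3.5 mm)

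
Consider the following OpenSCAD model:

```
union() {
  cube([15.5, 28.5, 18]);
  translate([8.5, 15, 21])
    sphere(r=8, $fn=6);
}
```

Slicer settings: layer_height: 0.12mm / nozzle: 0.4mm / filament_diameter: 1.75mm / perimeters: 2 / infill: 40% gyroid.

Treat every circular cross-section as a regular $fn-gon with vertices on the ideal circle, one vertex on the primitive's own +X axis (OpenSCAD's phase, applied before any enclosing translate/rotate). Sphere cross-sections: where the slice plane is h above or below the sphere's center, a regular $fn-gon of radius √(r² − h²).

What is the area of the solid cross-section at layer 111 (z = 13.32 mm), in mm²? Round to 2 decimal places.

At z = 13.32 mm: the cube (footprint 15.5×28.5) is included at this height (area 441.75 mm²); the sphere at (8.5, 15): section is a regular 6-gon, circumradius = √(r²−h²) = √(8²−7.68²) = 2.240 (area = (6/2)·2.240²·sin(360°/6) = 13.04 mm²); Merging all regions: the r=8 sphere at (8.5, 15) lies entirely inside the 15.5×28.5 cube, so the union is just the 15.5×28.5 cube — area = 441.75 mm². Overall, the cross-section is a single solid region. Net area = 441.75 mm².

441.75 mm²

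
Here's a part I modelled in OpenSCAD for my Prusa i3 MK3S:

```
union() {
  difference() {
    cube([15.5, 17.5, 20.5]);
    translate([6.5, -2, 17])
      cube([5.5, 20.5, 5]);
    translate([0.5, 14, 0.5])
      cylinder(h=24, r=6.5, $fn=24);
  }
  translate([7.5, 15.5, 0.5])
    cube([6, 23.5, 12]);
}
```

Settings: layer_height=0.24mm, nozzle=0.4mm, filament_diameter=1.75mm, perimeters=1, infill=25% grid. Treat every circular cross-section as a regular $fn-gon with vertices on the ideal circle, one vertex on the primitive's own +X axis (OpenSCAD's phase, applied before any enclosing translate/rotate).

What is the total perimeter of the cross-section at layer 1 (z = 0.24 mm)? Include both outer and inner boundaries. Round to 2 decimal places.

66.00 mm

At z = 0.24 mm: the 15.5×17.5 cube contributes its full rectangle (perimeter 66.00 mm); the cube at (6.5, -2) is absent (z outside [17, 22]); the cylinder at (0.5, 14) is absent (z outside [0.5, 24.5]); Taking the first minus the rest: none of the subtracted shapes is present at this height, so the 15.5×17.5 cube is unchanged — boundary = 66.00 mm; the cube at (7.5, 15.5) is absent (z outside [0.5, 12.5]); Combining (union): only the result so far is present, so the union is just that shape — boundary = 66.00 mm. Overall, the cross-section is a single solid region. Total boundary length (outer) = 66.00 mm.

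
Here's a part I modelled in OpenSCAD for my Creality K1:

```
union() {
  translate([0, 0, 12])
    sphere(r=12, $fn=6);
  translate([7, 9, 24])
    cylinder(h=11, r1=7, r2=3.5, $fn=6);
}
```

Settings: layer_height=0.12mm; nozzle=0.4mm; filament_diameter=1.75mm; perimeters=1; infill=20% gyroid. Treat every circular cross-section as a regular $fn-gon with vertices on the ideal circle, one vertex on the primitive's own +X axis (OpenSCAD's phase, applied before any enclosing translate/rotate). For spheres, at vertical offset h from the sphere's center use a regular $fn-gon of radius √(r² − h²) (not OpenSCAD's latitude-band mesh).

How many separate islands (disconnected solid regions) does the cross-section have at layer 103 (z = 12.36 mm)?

At z = 12.36 mm: the r=12 sphere slices to a regular 6-gon of circumradius 11.995 (√(r²−h²) with h=0.36 from center); the cone at (7, 9) is not intersected at this z (z outside [24, 35]); Merging all regions: only the r=12 sphere is present, so the union is just that shape — 1 connected region. Overall, the cross-section is a single solid region. Island count = 1.

1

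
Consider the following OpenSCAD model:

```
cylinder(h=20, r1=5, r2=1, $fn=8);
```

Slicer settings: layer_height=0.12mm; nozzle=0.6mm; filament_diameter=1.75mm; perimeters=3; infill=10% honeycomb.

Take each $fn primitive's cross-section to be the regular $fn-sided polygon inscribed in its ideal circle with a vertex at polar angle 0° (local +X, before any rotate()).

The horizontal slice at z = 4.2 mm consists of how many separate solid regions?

At z = 4.2 mm: the cone (r1=5→r2=1) has section circumradius 4.160 here — a regular 8-gon. The result has 1 disconnected region.

1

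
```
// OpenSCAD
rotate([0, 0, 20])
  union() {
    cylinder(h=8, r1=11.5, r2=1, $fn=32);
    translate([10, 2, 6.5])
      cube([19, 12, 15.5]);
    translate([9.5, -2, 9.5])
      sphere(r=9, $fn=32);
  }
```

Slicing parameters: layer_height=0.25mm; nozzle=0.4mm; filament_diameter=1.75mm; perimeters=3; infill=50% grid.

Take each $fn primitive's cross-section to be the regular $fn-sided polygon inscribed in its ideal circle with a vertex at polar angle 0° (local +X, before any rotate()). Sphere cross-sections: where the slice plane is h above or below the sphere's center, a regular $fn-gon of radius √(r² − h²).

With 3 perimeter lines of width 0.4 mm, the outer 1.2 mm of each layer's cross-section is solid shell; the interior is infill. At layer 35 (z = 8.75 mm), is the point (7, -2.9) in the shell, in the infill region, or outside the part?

infill

At z = 8.75 mm: the cone is not intersected at this z (z outside [0, 8]); the cube at (10, 2) (footprint 19×12) is included at this height; the r=9 sphere at (9.5, -2) contributes a regular 32-gon of circumradius √(9²−0.75²) = 8.969; Combining (union): the regions partially overlap (shared area 25.77 mm²), so overlapping operands fuse into one piece — 1 connected region; (whole slice rotated 20° about Z — lengths, areas and connectivity unchanged). Overall, the cross-section is a single solid region. Undo the 20° rotation: the query point maps to (5.586, -5.119) in the un-rotated model frame. The nearest boundary edge runs (3.16, -8.34)→(2.04, -6.98); distance from the point to it = 3.92 mm. The point is inside the cross-section and 3.92 mm from the nearest boundary — more than the 1.2 mm shell width (3 × 0.4), so it's in the infill interior.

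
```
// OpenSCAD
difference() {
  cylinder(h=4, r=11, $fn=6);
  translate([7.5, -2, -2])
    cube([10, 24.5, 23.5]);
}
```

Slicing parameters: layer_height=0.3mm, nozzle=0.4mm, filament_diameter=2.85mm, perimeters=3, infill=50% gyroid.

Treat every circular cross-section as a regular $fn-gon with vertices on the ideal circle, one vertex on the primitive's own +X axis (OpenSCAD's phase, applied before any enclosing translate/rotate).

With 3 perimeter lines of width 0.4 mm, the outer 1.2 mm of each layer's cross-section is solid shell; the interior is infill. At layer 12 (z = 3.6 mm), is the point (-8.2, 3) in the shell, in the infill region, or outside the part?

At z = 3.6 mm: the cylinder: section is a regular 6-gon, circumradius r=11; the cube at (7.5, -2) is present — its section is the full 10×24.5 rectangle; Taking the first minus the rest: starting from the r=11 cylinder, the 10×24.5 cube at (7.5, -2) partially overlaps it — only the 16.45 mm² overlap (of its 245.00 mm²) is removed, clipping the outline — 1 connected region. Overall, the cross-section is a single solid region. The nearest boundary edge runs (-11.00, 0.00)→(-5.50, 9.53); distance from the point to it = 0.92 mm. The point is inside the cross-section, 0.92 mm from the nearest boundary — within the 1.2 mm shell band (3 × 0.4).

shell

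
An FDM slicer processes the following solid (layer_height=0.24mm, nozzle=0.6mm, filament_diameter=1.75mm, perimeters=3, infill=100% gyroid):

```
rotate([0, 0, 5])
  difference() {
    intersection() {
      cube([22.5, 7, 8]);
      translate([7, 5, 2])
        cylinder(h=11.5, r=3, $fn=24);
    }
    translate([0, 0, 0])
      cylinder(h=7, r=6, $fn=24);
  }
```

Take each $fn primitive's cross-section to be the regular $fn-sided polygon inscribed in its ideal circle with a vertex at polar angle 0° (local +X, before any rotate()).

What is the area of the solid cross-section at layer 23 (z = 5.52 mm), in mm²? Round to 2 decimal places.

24.39 mm²

At z = 5.52 mm: the cube (footprint 22.5×7) is included at this height (area 157.50 mm²); the r=3 cylinder at (7, 5) gives a regular 24-gon of circumradius 3 (constant along its height) (area = (24/2)·3.000²·sin(360°/24) = 27.95 mm²); Taking the intersection: the r=3 cylinder at (7, 5) partially overlaps the 22.5×7 cube; clipping to the common part keeps 24.94 mm² — area = 24.94 mm²; the r=6 cylinder gives a regular 24-gon of circumradius 6 (constant along its height) (area = (24/2)·6.000²·sin(360°/24) = 111.81 mm²); Taking the first minus the rest: starting from the result so far (24.94 mm²), the r=6 cylinder partially overlaps it — only the 0.54 mm² overlap (of its 111.81 mm²) is removed, clipping the outline — area = 24.39 mm²; (whole slice rotated 5° about Z — lengths, areas and connectivity unchanged). Overall, the cross-section is a single solid region. Net area = 24.39 mm².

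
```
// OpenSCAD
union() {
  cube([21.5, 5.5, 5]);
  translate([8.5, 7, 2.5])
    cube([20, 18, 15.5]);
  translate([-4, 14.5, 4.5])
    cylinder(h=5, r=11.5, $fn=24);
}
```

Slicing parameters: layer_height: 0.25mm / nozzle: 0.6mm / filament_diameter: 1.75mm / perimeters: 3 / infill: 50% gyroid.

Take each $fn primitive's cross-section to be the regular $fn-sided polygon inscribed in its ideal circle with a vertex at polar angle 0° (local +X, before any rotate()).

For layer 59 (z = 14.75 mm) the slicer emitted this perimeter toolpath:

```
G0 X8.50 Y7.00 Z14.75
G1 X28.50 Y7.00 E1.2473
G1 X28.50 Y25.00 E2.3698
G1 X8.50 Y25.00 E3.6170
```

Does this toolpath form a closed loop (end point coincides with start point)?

no

Start point (G0): (8.50, 7.00). End point (last G1): the path does not return to the start — open.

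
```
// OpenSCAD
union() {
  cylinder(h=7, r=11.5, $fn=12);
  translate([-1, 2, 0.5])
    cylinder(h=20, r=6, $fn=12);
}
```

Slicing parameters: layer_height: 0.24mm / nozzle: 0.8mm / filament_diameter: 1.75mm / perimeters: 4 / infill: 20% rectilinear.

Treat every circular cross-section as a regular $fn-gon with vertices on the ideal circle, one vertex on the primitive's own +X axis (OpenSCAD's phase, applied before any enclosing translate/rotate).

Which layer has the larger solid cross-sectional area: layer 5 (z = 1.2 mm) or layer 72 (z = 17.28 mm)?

layer 5 (z = 1.2 mm)

Layer 5 (z = 1.2): the r=11.5 cylinder contributes a regular 12-gon of circumradius 11.5 (area = (12/2)·11.500²·sin(360°/12) = 396.75 mm²); the cylinder at (-1, 2): section is a regular 12-gon, circumradius r=6 (area = (12/2)·6.000²·sin(360°/12) = 108.00 mm²); Combining (union): the r=6 cylinder at (-1, 2) lies entirely inside the r=11.5 cylinder, so the union is just the r=11.5 cylinder — area = 396.75 mm². So its area = 396.75 mm². Layer 72 (z = 17.28): the cylinder is absent (z outside [0, 7]); the r=6 cylinder at (-1, 2) gives a regular 12-gon of circumradius 6 (constant along its height) (area = (12/2)·6.000²·sin(360°/12) = 108.00 mm²); Combining (union): only the r=6 cylinder at (-1, 2) is present, so the union is just that shape — area = 108.00 mm². So its area = 108.00 mm². Layer 5 is larger (396.75 vs 108.00 mm²).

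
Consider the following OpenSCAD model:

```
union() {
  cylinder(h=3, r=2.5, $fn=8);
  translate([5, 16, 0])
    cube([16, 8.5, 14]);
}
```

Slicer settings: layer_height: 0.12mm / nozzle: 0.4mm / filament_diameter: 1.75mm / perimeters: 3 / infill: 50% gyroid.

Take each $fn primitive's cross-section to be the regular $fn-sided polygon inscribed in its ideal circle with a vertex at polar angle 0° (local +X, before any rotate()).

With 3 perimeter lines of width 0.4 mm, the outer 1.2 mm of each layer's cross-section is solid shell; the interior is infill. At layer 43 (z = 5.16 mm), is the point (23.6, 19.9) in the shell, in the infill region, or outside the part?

At z = 5.16 mm: the cylinder is not intersected at this z (z outside [0, 3]); the cube at (5, 16) is present — its section is the full 16×8.5 rectangle; Taking the union: only the 16×8.5 cube at (5, 16) is present, so the union is just that shape — 1 connected region. Overall, the cross-section is a single solid region. The nearest boundary edge runs (21.00, 16.00)→(21.00, 24.50); distance from the point to it = 2.60 mm. The point is not inside any of the regions above, so it lies outside the cross-section (2.60 mm from the nearest boundary).

outside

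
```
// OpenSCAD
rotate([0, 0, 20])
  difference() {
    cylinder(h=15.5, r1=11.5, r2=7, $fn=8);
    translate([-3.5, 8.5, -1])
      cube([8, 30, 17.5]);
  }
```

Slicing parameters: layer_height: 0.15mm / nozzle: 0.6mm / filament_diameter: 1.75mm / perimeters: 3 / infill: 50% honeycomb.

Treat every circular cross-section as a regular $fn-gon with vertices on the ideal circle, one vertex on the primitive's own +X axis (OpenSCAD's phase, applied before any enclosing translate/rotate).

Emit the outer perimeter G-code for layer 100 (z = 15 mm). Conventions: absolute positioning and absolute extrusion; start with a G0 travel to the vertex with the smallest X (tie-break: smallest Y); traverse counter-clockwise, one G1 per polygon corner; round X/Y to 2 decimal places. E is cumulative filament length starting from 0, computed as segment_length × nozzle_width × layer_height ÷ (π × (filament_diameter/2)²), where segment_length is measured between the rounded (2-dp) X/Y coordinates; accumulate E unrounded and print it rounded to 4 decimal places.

At z = 15 mm: the cone: at t=0.968 of its height the radius interpolates to r₁+(r₂−r₁)t = 7.145, giving a regular 8-gon of that circumradius; the cube at (-3.5, 8.5) is present — its section is the full 8×30 rectangle; Subtracting the remaining from the first: starting from the cone, the 8×30 cube at (-3.5, 8.5) misses the remaining region (no effect) — 1 connected region; (rotated 20° about Z; rotation is an isometry so areas/perimeters/island counts are preserved). The outline is a single polygon with 8 vertices. Extrusion per mm of travel: 0.6 × 0.15 / (π × 0.875²) = 0.037418. Accumulating E over each segment gives final E = 1.6369.

G0 X-6.71 Y-2.44 Z15.00
G1 X-3.02 Y-6.48 E0.2047
G1 X2.44 Y-6.71 E0.4092
G1 X6.48 Y-3.02 E0.6139
G1 X6.71 Y2.44 E0.8184
G1 X3.02 Y6.48 E1.0232
G1 X-2.44 Y6.71 E1.2276
G1 X-6.48 Y3.02 E1.4324
G1 X-6.71 Y-2.44 E1.6369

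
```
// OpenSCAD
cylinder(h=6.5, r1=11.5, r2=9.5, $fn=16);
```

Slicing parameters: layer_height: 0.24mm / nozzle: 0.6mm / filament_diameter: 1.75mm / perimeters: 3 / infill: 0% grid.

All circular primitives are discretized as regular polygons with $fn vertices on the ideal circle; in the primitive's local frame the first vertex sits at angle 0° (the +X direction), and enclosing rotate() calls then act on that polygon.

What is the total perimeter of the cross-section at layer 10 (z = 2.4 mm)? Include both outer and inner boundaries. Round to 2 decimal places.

67.18 mm

At z = 2.4 mm: the cone (r1=11.5→r2=9.5) has section circumradius 10.762 here — a regular 16-gon (perimeter = 2·16·10.762·sin(180°/16) = 67.18 mm). Overall, the cross-section is a single solid region. Total boundary length (outer) = 67.18 mm.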